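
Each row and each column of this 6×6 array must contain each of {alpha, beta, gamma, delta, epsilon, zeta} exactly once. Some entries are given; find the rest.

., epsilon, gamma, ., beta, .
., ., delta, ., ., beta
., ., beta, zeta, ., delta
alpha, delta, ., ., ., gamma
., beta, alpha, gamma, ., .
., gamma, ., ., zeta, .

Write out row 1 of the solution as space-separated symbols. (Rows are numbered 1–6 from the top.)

row 3 has {beta,delta,zeta}; column 2 has {beta,gamma,delta,epsilon} — only alpha is left for (r3,c2).
row 4 has {alpha,gamma,delta}; column 5 has {beta,zeta} — only epsilon is left for (r4,c5).
row 5 has {alpha,beta,gamma}; column 5 has {beta,epsilon,zeta} — only delta is left for (r5,c5).
row 6 has {gamma,zeta}; column 3 has {alpha,beta,gamma,delta} — only epsilon is left for (r6,c3).
row 6 has {gamma,epsilon,zeta}; column 6 has {beta,gamma,delta} — only alpha is left for (r6,c6).
row 1 has {beta,gamma,epsilon}; column 6 has {alpha,beta,gamma,delta} — only zeta is left for (r1,c6).
row 2 has {beta,delta}; column 2 has {alpha,beta,gamma,delta,epsilon} — only zeta is left for (r2,c2).
row 3 has {alpha,beta,delta,zeta}; column 5 has {beta,delta,epsilon,zeta} — only gamma is left for (r3,c5).
row 4 has {alpha,gamma,delta,epsilon}; column 3 has {alpha,beta,gamma,delta,epsilon} — only zeta is left for (r4,c3).
row 4 has {alpha,gamma,delta,epsilon,zeta}; column 4 has {gamma,zeta} — only beta is left for (r4,c4).
row 5 has {alpha,beta,gamma,delta}; column 6 has {alpha,beta,gamma,delta,zeta} — only epsilon is left for (r5,c6).
row 6 has {alpha,gamma,epsilon,zeta}; column 4 has {beta,gamma,zeta} — only delta is left for (r6,c4).
row 1 has {beta,gamma,epsilon,zeta}; column 1 has {alpha} — only delta is left for (r1,c1).
row 1 has {beta,gamma,delta,epsilon,zeta}; column 4 has {beta,gamma,delta,zeta} — only alpha is left for (r1,c4).

delta epsilon gamma alpha beta zeta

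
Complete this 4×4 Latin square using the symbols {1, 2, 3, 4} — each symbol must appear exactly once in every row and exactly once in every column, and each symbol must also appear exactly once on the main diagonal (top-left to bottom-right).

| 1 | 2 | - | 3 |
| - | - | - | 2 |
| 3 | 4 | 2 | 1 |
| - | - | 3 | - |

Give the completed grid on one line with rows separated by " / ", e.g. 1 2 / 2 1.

1 2 4 3 / 4 3 1 2 / 3 4 2 1 / 2 1 3 4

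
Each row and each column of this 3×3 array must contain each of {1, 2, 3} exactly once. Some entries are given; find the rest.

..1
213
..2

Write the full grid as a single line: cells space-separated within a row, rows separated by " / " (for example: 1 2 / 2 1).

3 2 1 / 2 1 3 / 1 3 2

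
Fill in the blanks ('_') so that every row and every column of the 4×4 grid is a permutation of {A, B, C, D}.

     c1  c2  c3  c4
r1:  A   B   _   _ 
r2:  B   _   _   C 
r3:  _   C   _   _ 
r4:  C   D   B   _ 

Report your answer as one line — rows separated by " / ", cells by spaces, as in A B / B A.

At row 1, column 4: row 1 has {A,B}; column 4 has {C}; that leaves D.
At row 2, column 2: row 2 has {B,C}; column 2 has {B,C,D}; that leaves A.
At row 2, column 3: row 2 has {A,B,C}; column 3 has {B}; that leaves D.
At row 3, column 1: row 3 has {C}; column 1 has {A,B,C}; that leaves D.
At row 3, column 3: row 3 has {C,D}; column 3 has {B,D}; that leaves A.
At row 3, column 4: row 3 has {A,C,D}; column 4 has {C,D}; that leaves B.
At row 4, column 4: row 4 has {B,C,D}; column 4 has {B,C,D}; that leaves A.
At row 1, column 3: row 1 has {A,B,D}; column 3 has {A,B,D}; that leaves C.

A B C D / B A D C / D C A B / C D B A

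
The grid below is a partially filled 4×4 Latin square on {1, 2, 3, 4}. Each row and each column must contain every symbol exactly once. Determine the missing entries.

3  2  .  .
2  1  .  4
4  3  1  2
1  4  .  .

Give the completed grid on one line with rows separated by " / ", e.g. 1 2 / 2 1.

(r1,c3) = 4
(r1,c4) = 1
(r2,c3) = 3
(r4,c3) = 2
(r4,c4) = 3

3 2 4 1 / 2 1 3 4 / 4 3 1 2 / 1 4 2 3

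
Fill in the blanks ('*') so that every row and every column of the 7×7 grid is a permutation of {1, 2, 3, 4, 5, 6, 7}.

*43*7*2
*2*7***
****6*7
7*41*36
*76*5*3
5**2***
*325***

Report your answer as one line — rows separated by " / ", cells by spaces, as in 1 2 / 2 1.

1 4 3 6 7 5 2 / 3 2 1 7 4 6 5 / 4 1 5 3 6 2 7 / 7 5 4 1 2 3 6 / 2 7 6 4 5 1 3 / 5 6 7 2 3 4 1 / 6 3 2 5 1 7 4

Cell (r1,c4): row 1 has {2,3,4,7}; column 4 has {1,2,5,7} → 6.
Cell (r4,c2): row 4 has {1,3,4,6,7}; column 2 has {2,3,4,7} → 5.
Cell (r4,c5): row 4 has {1,3,4,5,6,7}; column 5 has {5,6,7} → 2.
Cell (r5,c4): row 5 has {3,5,6,7}; column 4 has {1,2,5,6,7} → 4.
Cell (r1,c1): row 1 has {2,3,4,6,7}; column 1 has {5,7} → 1.
Cell (r1,c6): row 1 has {1,2,3,4,6,7}; column 6 has {3} → 5.
Cell (r3,c2): row 3 has {6,7}; column 2 has {2,3,4,5,7} → 1.
Cell (r3,c3): row 3 has {1,6,7}; column 3 has {2,3,4,6} → 5.
Cell (r3,c4): row 3 has {1,5,6,7}; column 4 has {1,2,4,5,6,7} → 3.
Cell (r5,c1): row 5 has {3,4,5,6,7}; column 1 has {1,5,7} → 2.
Cell (r5,c6): row 5 has {2,3,4,5,6,7}; column 6 has {3,5} → 1.
Cell (r6,c2): row 6 has {2,5}; column 2 has {1,2,3,4,5,7} → 6.
Cell (r2,c3): row 2 has {2,7}; column 3 has {2,3,4,5,6} → 1.
Cell (r3,c1): row 3 has {1,3,5,6,7}; column 1 has {1,2,5,7} → 4.
Cell (r3,c6): row 3 has {1,3,4,5,6,7}; column 6 has {1,3,5} → 2.
Cell (r6,c3): row 6 has {2,5,6}; column 3 has {1,2,3,4,5,6} → 7.
Cell (r6,c6): row 6 has {2,5,6,7}; column 6 has {1,2,3,5} → 4.
Cell (r6,c7): row 6 has {2,4,5,6,7}; column 7 has {2,3,6,7} → 1.
Cell (r7,c1): row 7 has {2,3,5}; column 1 has {1,2,4,5,7} → 6.
Cell (r7,c6): row 7 has {2,3,5,6}; column 6 has {1,2,3,4,5} → 7.
Cell (r7,c7): row 7 has {2,3,5,6,7}; column 7 has {1,2,3,6,7} → 4.
Cell (r2,c1): row 2 has {1,2,7}; column 1 has {1,2,4,5,6,7} → 3.
Cell (r2,c5): row 2 has {1,2,3,7}; column 5 has {2,5,6,7} → 4.
Cell (r2,c6): row 2 has {1,2,3,4,7}; column 6 has {1,2,3,4,5,7} → 6.
Cell (r2,c7): row 2 has {1,2,3,4,6,7}; column 7 has {1,2,3,4,6,7} → 5.
Cell (r6,c5): row 6 has {1,2,4,5,6,7}; column 5 has {2,4,5,6,7} → 3.
Cell (r7,c5): row 7 has {2,3,4,5,6,7}; column 5 has {2,3,4,5,6,7} → 1.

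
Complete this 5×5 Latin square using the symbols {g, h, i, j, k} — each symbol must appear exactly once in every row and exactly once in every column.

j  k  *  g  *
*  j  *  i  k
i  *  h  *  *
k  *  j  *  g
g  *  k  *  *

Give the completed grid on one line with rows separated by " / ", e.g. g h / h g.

j k i g h / h j g i k / i g h k j / k i j h g / g h k j i

(r1,c3) = i
(r1,c5) = h
(r2,c1) = h
(r2,c3) = g
(r3,c2) = g
(r3,c5) = j
(r4,c4) = h
(r5,c4) = j
(r5,c5) = i
(r3,c4) = k
(r4,c2) = i
(r5,c2) = h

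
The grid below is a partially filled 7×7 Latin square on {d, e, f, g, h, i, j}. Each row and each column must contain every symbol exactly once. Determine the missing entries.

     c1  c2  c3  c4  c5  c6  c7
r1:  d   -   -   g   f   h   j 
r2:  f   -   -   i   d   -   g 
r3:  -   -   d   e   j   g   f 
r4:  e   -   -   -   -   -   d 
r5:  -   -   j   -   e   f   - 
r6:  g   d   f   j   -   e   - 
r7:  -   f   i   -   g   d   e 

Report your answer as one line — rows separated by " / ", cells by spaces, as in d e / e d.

(r1,c3) = e
(r2,c3) = h
(r2,c6) = j
(r4,c3) = g
(r4,c6) = i
(r7,c4) = h
(r1,c2) = i
(r2,c2) = e
(r3,c2) = h
(r4,c2) = j
(r4,c4) = f
(r4,c5) = h
(r5,c2) = g
(r5,c4) = d
(r6,c5) = i
(r6,c7) = h
(r7,c1) = j
(r3,c1) = i
(r5,c1) = h
(r5,c7) = i

d i e g f h j / f e h i d j g / i h d e j g f / e j g f h i d / h g j d e f i / g d f j i e h / j f i h g d e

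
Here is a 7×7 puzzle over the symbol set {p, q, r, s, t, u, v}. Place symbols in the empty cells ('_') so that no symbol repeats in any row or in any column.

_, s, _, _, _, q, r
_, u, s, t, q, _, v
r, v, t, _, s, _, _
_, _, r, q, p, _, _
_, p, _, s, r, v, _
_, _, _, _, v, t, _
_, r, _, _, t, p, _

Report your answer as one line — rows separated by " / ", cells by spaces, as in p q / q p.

t s p v u q r / p u s t q r v / r v t p s u q / v t r q p s u / u p q s r v t / s q u r v t p / q r v u t p s

Cell (r1,c5): row 1 has {q,r,s}; column 5 has {p,q,r,s,t,v} → u.
Cell (r2,c1): row 2 has {q,s,t,u,v}; column 1 has {r} → p.
Cell (r2,c6): row 2 has {p,q,s,t,u,v}; column 6 has {p,q,t,v} → r.
Cell (r3,c6): row 3 has {r,s,t,v}; column 6 has {p,q,r,t,v} → u.
Cell (r4,c2): row 4 has {p,q,r}; column 2 has {p,r,s,u,v} → t.
Cell (r4,c6): row 4 has {p,q,r,t}; column 6 has {p,q,r,t,u,v} → s.
Cell (r4,c7): row 4 has {p,q,r,s,t}; column 7 has {r,v} → u.
Cell (r6,c2): row 6 has {t,v}; column 2 has {p,r,s,t,u,v} → q.
Cell (r3,c4): row 3 has {r,s,t,u,v}; column 4 has {q,s,t} → p.
Cell (r3,c7): row 3 has {p,r,s,t,u,v}; column 7 has {r,u,v} → q.
Cell (r4,c1): row 4 has {p,q,r,s,t,u}; column 1 has {p,r} → v.
Cell (r5,c7): row 5 has {p,r,s,v}; column 7 has {q,r,u,v} → t.
Cell (r7,c7): row 7 has {p,r,t}; column 7 has {q,r,t,u,v} → s.
Cell (r1,c1): row 1 has {q,r,s,u}; column 1 has {p,r,v} → t.
Cell (r1,c4): row 1 has {q,r,s,t,u}; column 4 has {p,q,s,t} → v.
Cell (r6,c7): row 6 has {q,t,v}; column 7 has {q,r,s,t,u,v} → p.
Cell (r7,c4): row 7 has {p,r,s,t}; column 4 has {p,q,s,t,v} → u.
Cell (r1,c3): row 1 has {q,r,s,t,u,v}; column 3 has {r,s,t} → p.
Cell (r6,c3): row 6 has {p,q,t,v}; column 3 has {p,r,s,t} → u.
Cell (r6,c4): row 6 has {p,q,t,u,v}; column 4 has {p,q,s,t,u,v} → r.
Cell (r7,c1): row 7 has {p,r,s,t,u}; column 1 has {p,r,t,v} → q.
Cell (r7,c3): row 7 has {p,q,r,s,t,u}; column 3 has {p,r,s,t,u} → v.
Cell (r5,c1): row 5 has {p,r,s,t,v}; column 1 has {p,q,r,t,v} → u.
Cell (r5,c3): row 5 has {p,r,s,t,u,v}; column 3 has {p,r,s,t,u,v} → q.
Cell (r6,c1): row 6 has {p,q,r,t,u,v}; column 1 has {p,q,r,t,u,v} → s.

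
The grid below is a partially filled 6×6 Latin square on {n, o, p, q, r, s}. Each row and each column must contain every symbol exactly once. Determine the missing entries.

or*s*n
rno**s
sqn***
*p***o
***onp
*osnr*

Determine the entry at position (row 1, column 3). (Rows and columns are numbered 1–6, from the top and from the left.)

p

(r3,c6): row 3 has {n,q,s}; column 6 has {n,o,p,s}, so it must be r.
(r5,c1): row 5 has {n,o,p}; column 1 has {o,r,s}, so it must be q.
(r5,c2): row 5 has {n,o,p,q}; column 2 has {n,o,p,q,r}, so it must be s.
(r5,c3): row 5 has {n,o,p,q,s}; column 3 has {n,o,s}, so it must be r.
(r6,c1): row 6 has {n,o,r,s}; column 1 has {o,q,r,s}, so it must be p.
(r6,c6): row 6 has {n,o,p,r,s}; column 6 has {n,o,p,r,s}, so it must be q.
(r3,c4): row 3 has {n,q,r,s}; column 4 has {n,o,s}, so it must be p.
(r3,c5): row 3 has {n,p,q,r,s}; column 5 has {n,r}, so it must be o.
(r4,c1): row 4 has {o,p}; column 1 has {o,p,q,r,s}, so it must be n.
(r4,c3): row 4 has {n,o,p}; column 3 has {n,o,r,s}, so it must be q.
(r4,c4): row 4 has {n,o,p,q}; column 4 has {n,o,p,s}, so it must be r.
(r4,c5): row 4 has {n,o,p,q,r}; column 5 has {n,o,r}, so it must be s.
(r1,c3): row 1 has {n,o,r,s}; column 3 has {n,o,q,r,s}, so it must be p.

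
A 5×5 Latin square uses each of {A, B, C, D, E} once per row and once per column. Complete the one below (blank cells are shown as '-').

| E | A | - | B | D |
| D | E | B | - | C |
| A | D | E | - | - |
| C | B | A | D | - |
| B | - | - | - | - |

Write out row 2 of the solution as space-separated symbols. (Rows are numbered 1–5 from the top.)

D E B A C

(r1,c3) = C
(r2,c4) = A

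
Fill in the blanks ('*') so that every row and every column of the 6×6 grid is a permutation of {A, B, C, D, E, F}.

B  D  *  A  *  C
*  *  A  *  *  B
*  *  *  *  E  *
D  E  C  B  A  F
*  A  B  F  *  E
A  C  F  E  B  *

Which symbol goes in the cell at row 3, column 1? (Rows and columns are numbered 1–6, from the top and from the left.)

row 1 has {A,B,C,D}; column 3 has {A,B,C,F} — only E is left for (r1,c3).
row 1 has {A,B,C,D,E}; column 5 has {A,B,E} — only F is left for (r1,c5).
row 2 has {A,B}; column 2 has {A,C,D,E} — only F is left for (r2,c2).
row 3 has {E}; column 2 has {A,C,D,E,F} — only B is left for (r3,c2).
row 3 has {B,E}; column 3 has {A,B,C,E,F} — only D is left for (r3,c3).
row 3 has {B,D,E}; column 4 has {A,B,E,F} — only C is left for (r3,c4).
row 3 has {B,C,D,E}; column 6 has {B,C,E,F} — only A is left for (r3,c6).
row 5 has {A,B,E,F}; column 1 has {A,B,D} — only C is left for (r5,c1).
row 5 has {A,B,C,E,F}; column 5 has {A,B,E,F} — only D is left for (r5,c5).
row 6 has {A,B,C,E,F}; column 6 has {A,B,C,E,F} — only D is left for (r6,c6).
row 2 has {A,B,F}; column 1 has {A,B,C,D} — only E is left for (r2,c1).
row 2 has {A,B,E,F}; column 4 has {A,B,C,E,F} — only D is left for (r2,c4).
row 2 has {A,B,D,E,F}; column 5 has {A,B,D,E,F} — only C is left for (r2,c5).
row 3 has {A,B,C,D,E}; column 1 has {A,B,C,D,E} — only F is left for (r3,c1).

F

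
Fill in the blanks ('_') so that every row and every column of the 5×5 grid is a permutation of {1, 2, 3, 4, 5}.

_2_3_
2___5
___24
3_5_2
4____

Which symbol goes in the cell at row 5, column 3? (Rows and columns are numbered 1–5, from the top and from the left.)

2

row 1 has {2,3}; column 5 has {2,4,5} — only 1 is left for (r1,c5).
row 5 has {4}; column 5 has {1,2,4,5} — only 3 is left for (r5,c5).
row 1 has {1,2,3}; column 1 has {2,3,4} — only 5 is left for (r1,c1).
row 1 has {1,2,3,5}; column 3 has {5} — only 4 is left for (r1,c3).
row 3 has {2,4}; column 1 has {2,3,4,5} — only 1 is left for (r3,c1).
row 3 has {1,2,4}; column 3 has {4,5} — only 3 is left for (r3,c3).
row 2 has {2,5}; column 3 has {3,4,5} — only 1 is left for (r2,c3).
row 2 has {1,2,5}; column 4 has {2,3} — only 4 is left for (r2,c4).
row 3 has {1,2,3,4}; column 2 has {2} — only 5 is left for (r3,c2).
row 4 has {2,3,5}; column 4 has {2,3,4} — only 1 is left for (r4,c4).
row 5 has {3,4}; column 2 has {2,5} — only 1 is left for (r5,c2).
row 5 has {1,3,4}; column 3 has {1,3,4,5} — only 2 is left for (r5,c3).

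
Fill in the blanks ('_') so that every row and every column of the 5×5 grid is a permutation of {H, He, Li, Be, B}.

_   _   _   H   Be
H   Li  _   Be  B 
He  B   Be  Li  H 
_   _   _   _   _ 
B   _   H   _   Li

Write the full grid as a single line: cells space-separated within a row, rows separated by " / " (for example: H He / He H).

Li He B H Be / H Li He Be B / He B Be Li H / Be H Li B He / B Be H He Li

At row 1, column 1: row 1 has {H,Be}; column 1 has {H,He,B}; that leaves Li.
At row 1, column 2: row 1 has {H,Li,Be}; column 2 has {Li,B}; that leaves He.
At row 1, column 3: row 1 has {H,He,Li,Be}; column 3 has {H,Be}; that leaves B.
At row 2, column 3: row 2 has {H,Li,Be,B}; column 3 has {H,Be,B}; that leaves He.
At row 4, column 1: row 4 is empty so far; column 1 has {H,He,Li,B}; that leaves Be.
At row 4, column 2: row 4 has {Be}; column 2 has {He,Li,B}; that leaves H.
At row 4, column 3: row 4 has {H,Be}; column 3 has {H,He,Be,B}; that leaves Li.
At row 4, column 5: row 4 has {H,Li,Be}; column 5 has {H,Li,Be,B}; that leaves He.
At row 5, column 2: row 5 has {H,Li,B}; column 2 has {H,He,Li,B}; that leaves Be.
At row 5, column 4: row 5 has {H,Li,Be,B}; column 4 has {H,Li,Be}; that leaves He.
At row 4, column 4: row 4 has {H,He,Li,Be}; column 4 has {H,He,Li,Be}; that leaves B.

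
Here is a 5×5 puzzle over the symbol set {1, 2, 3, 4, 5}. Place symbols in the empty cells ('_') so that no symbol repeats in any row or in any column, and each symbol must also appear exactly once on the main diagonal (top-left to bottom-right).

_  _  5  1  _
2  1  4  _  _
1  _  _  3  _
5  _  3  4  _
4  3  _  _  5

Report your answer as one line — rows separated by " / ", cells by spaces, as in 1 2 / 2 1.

row 1 has {1,5}; column 1 has {1,2,4,5}; the diagonal has {1,4,5} — only 3 is left for (r1,c1).
row 2 has {1,2,4}; column 4 has {1,3,4} — only 5 is left for (r2,c4).
row 2 has {1,2,4,5}; column 5 has {5} — only 3 is left for (r2,c5).
row 3 has {1,3}; column 3 has {3,4,5}; the diagonal has {1,3,4,5} — only 2 is left for (r3,c3).
row 3 has {1,2,3}; column 5 has {3,5} — only 4 is left for (r3,c5).
row 4 has {3,4,5}; column 2 has {1,3} — only 2 is left for (r4,c2).
row 4 has {2,3,4,5}; column 5 has {3,4,5} — only 1 is left for (r4,c5).
row 5 has {3,4,5}; column 3 has {2,3,4,5} — only 1 is left for (r5,c3).
row 5 has {1,3,4,5}; column 4 has {1,3,4,5} — only 2 is left for (r5,c4).
row 1 has {1,3,5}; column 2 has {1,2,3} — only 4 is left for (r1,c2).
row 1 has {1,3,4,5}; column 5 has {1,3,4,5} — only 2 is left for (r1,c5).
row 3 has {1,2,3,4}; column 2 has {1,2,3,4} — only 5 is left for (r3,c2).

3 4 5 1 2 / 2 1 4 5 3 / 1 5 2 3 4 / 5 2 3 4 1 / 4 3 1 2 5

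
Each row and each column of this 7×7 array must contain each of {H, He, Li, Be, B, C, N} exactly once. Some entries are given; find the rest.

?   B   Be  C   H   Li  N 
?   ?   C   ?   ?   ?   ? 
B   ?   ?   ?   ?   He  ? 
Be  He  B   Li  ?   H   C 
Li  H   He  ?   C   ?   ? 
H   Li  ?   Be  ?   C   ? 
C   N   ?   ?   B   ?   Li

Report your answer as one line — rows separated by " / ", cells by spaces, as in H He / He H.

He B Be C H Li N / N Be C H Li B He / B C Li N Be He H / Be He B Li N H C / Li H He B C N Be / H Li N Be He C B / C N H He B Be Li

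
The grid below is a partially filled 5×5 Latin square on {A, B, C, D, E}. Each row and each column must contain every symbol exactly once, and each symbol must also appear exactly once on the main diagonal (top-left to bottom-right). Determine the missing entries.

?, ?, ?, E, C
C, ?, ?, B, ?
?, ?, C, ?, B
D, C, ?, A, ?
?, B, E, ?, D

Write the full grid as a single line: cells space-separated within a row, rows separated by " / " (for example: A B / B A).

B D A E C / C E D B A / E A C D B / D C B A E / A B E C D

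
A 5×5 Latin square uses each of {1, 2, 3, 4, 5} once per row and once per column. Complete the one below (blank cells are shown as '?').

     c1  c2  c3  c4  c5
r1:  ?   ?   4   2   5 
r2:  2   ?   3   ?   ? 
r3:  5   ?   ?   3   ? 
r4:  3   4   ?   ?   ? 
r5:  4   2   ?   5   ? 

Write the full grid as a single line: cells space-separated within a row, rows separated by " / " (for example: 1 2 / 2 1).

1 3 4 2 5 / 2 5 3 4 1 / 5 1 2 3 4 / 3 4 5 1 2 / 4 2 1 5 3

(r1,c1) = 1
(r1,c2) = 3
(r3,c2) = 1
(r3,c3) = 2
(r3,c5) = 4
(r4,c4) = 1
(r4,c5) = 2
(r5,c3) = 1
(r5,c5) = 3
(r2,c2) = 5
(r2,c4) = 4
(r2,c5) = 1
(r4,c3) = 5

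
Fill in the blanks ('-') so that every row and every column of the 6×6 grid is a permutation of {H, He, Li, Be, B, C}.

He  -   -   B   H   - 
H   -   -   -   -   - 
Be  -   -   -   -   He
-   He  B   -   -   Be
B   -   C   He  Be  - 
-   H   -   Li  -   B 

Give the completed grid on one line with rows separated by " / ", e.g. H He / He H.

He Be Li B H C / H C He Be B Li / Be B H C Li He / Li He B H C Be / B Li C He Be H / C H Be Li He B

row 5 has {He,Be,B,C}; column 2 has {H,He} — only Li is left for (r5,c2).
row 5 has {He,Li,Be,B,C}; column 6 has {He,Be,B} — only H is left for (r5,c6).
row 6 has {H,Li,B}; column 1 has {H,He,Be,B} — only C is left for (r6,c1).
row 6 has {H,Li,B,C}; column 5 has {H,Be} — only He is left for (r6,c5).
row 4 has {He,Be,B}; column 1 has {H,He,Be,B,C} — only Li is left for (r4,c1).
row 4 has {He,Li,Be,B}; column 5 has {H,He,Be} — only C is left for (r4,c5).
row 6 has {H,He,Li,B,C}; column 3 has {B,C} — only Be is left for (r6,c3).
row 1 has {H,He,B}; column 3 has {Be,B,C} — only Li is left for (r1,c3).
row 1 has {H,He,Li,B}; column 6 has {H,He,Be,B} — only C is left for (r1,c6).
row 2 has {H}; column 3 has {Li,Be,B,C} — only He is left for (r2,c3).
row 2 has {H,He}; column 6 has {H,He,Be,B,C} — only Li is left for (r2,c6).
row 3 has {He,Be}; column 3 has {He,Li,Be,B,C} — only H is left for (r3,c3).
row 3 has {H,He,Be}; column 4 has {He,Li,B} — only C is left for (r3,c4).
row 4 has {He,Li,Be,B,C}; column 4 has {He,Li,B,C} — only H is left for (r4,c4).
row 1 has {H,He,Li,B,C}; column 2 has {H,He,Li} — only Be is left for (r1,c2).
row 2 has {H,He,Li}; column 4 has {H,He,Li,B,C} — only Be is left for (r2,c4).
row 2 has {H,He,Li,Be}; column 5 has {H,He,Be,C} — only B is left for (r2,c5).
row 3 has {H,He,Be,C}; column 2 has {H,He,Li,Be} — only B is left for (r3,c2).
row 3 has {H,He,Be,B,C}; column 5 has {H,He,Be,B,C} — only Li is left for (r3,c5).
row 2 has {H,He,Li,Be,B}; column 2 has {H,He,Li,Be,B} — only C is left for (r2,c2).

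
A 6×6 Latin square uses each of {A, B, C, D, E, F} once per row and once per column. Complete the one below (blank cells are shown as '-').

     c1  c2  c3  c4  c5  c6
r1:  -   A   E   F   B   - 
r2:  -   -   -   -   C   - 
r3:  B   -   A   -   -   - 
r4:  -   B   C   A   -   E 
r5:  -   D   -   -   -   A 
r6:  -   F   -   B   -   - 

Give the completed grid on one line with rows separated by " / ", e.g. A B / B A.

C A E F B D / A E F D C B / B C A E D F / D B C A F E / F D B C E A / E F D B A C

Cell (r2,c2): row 2 has {C}; column 2 has {A,B,D,F} → E.
Cell (r2,c4): row 2 has {C,E}; column 4 has {A,B,F} → D.
Cell (r3,c2): row 3 has {A,B}; column 2 has {A,B,D,E,F} → C.
Cell (r3,c4): row 3 has {A,B,C}; column 4 has {A,B,D,F} → E.
Cell (r5,c4): row 5 has {A,D}; column 4 has {A,B,D,E,F} → C.
Cell (r6,c3): row 6 has {B,F}; column 3 has {A,C,E} → D.
Cell (r6,c6): row 6 has {B,D,F}; column 6 has {A,E} → C.
Cell (r1,c6): row 1 has {A,B,E,F}; column 6 has {A,C,E} → D.
Cell (r3,c6): row 3 has {A,B,C,E}; column 6 has {A,C,D,E} → F.
Cell (r1,c1): row 1 has {A,B,D,E,F}; column 1 has {B} → C.
Cell (r2,c6): row 2 has {C,D,E}; column 6 has {A,C,D,E,F} → B.
Cell (r3,c5): row 3 has {A,B,C,E,F}; column 5 has {B,C} → D.
Cell (r4,c5): row 4 has {A,B,C,E}; column 5 has {B,C,D} → F.
Cell (r5,c5): row 5 has {A,C,D}; column 5 has {B,C,D,F} → E.
Cell (r6,c5): row 6 has {B,C,D,F}; column 5 has {B,C,D,E,F} → A.
Cell (r2,c3): row 2 has {B,C,D,E}; column 3 has {A,C,D,E} → F.
Cell (r4,c1): row 4 has {A,B,C,E,F}; column 1 has {B,C} → D.
Cell (r5,c1): row 5 has {A,C,D,E}; column 1 has {B,C,D} → F.
Cell (r5,c3): row 5 has {A,C,D,E,F}; column 3 has {A,C,D,E,F} → B.
Cell (r6,c1): row 6 has {A,B,C,D,F}; column 1 has {B,C,D,F} → E.
Cell (r2,c1): row 2 has {B,C,D,E,F}; column 1 has {B,C,D,E,F} → A.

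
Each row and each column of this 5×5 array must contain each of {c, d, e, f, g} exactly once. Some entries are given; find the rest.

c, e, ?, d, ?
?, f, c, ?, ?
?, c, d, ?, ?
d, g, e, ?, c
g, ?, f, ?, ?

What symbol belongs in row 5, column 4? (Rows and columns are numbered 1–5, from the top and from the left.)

c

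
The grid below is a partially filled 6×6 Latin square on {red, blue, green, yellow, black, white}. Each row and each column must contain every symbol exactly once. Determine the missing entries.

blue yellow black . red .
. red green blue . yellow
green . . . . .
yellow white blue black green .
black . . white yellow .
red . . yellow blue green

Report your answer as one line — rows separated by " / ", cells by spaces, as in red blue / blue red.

blue yellow black green red white / white red green blue black yellow / green blue yellow red white black / yellow white blue black green red / black green red white yellow blue / red black white yellow blue green

row 1 has {red,blue,yellow,black}; column 4 has {blue,yellow,black,white} — only green is left for (r1,c4).
row 1 has {red,blue,green,yellow,black}; column 6 has {green,yellow} — only white is left for (r1,c6).
row 2 has {red,blue,green,yellow}; column 1 has {red,blue,green,yellow,black} — only white is left for (r2,c1).
row 2 has {red,blue,green,yellow,white}; column 5 has {red,blue,green,yellow} — only black is left for (r2,c5).
row 3 has {green}; column 4 has {blue,green,yellow,black,white} — only red is left for (r3,c4).
row 3 has {red,green}; column 5 has {red,blue,green,yellow,black} — only white is left for (r3,c5).
row 4 has {blue,green,yellow,black,white}; column 6 has {green,yellow,white} — only red is left for (r4,c6).
row 5 has {yellow,black,white}; column 3 has {blue,green,black} — only red is left for (r5,c3).
row 5 has {red,yellow,black,white}; column 6 has {red,green,yellow,white} — only blue is left for (r5,c6).
row 6 has {red,blue,green,yellow}; column 2 has {red,yellow,white} — only black is left for (r6,c2).
row 6 has {red,blue,green,yellow,black}; column 3 has {red,blue,green,black} — only white is left for (r6,c3).
row 3 has {red,green,white}; column 2 has {red,yellow,black,white} — only blue is left for (r3,c2).
row 3 has {red,blue,green,white}; column 3 has {red,blue,green,black,white} — only yellow is left for (r3,c3).
row 3 has {red,blue,green,yellow,white}; column 6 has {red,blue,green,yellow,white} — only black is left for (r3,c6).
row 5 has {red,blue,yellow,black,white}; column 2 has {red,blue,yellow,black,white} — only green is left for (r5,c2).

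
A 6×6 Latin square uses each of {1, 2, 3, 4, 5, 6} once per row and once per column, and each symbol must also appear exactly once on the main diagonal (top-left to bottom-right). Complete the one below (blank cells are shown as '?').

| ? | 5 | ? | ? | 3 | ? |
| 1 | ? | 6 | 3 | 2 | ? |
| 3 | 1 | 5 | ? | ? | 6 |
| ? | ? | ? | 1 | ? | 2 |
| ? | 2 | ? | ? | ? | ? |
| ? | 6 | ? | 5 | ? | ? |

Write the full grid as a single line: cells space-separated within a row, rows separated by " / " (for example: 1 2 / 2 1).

2 5 1 6 3 4 / 1 4 6 3 2 5 / 3 1 5 2 4 6 / 6 3 4 1 5 2 / 5 2 3 4 6 1 / 4 6 2 5 1 3

(r2,c2) = 4
(r2,c6) = 5
(r3,c5) = 4
(r4,c2) = 3
(r4,c3) = 4
(r5,c5) = 6
(r6,c5) = 1
(r6,c6) = 3
(r1,c1) = 2
(r1,c3) = 1
(r1,c6) = 4
(r3,c4) = 2
(r4,c5) = 5
(r5,c3) = 3
(r5,c4) = 4
(r5,c6) = 1
(r6,c1) = 4
(r6,c3) = 2
(r1,c4) = 6
(r4,c1) = 6
(r5,c1) = 5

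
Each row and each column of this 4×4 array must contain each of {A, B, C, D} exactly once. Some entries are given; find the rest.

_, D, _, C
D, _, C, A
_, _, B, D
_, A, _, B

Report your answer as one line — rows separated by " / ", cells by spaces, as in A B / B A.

B D A C / D B C A / A C B D / C A D B

(r1,c3): row 1 has {C,D}; column 3 has {B,C}, so it must be A.
(r2,c2): row 2 has {A,C,D}; column 2 has {A,D}, so it must be B.
(r3,c2): row 3 has {B,D}; column 2 has {A,B,D}, so it must be C.
(r4,c1): row 4 has {A,B}; column 1 has {D}, so it must be C.
(r4,c3): row 4 has {A,B,C}; column 3 has {A,B,C}, so it must be D.
(r1,c1): row 1 has {A,C,D}; column 1 has {C,D}, so it must be B.
(r3,c1): row 3 has {B,C,D}; column 1 has {B,C,D}, so it must be A.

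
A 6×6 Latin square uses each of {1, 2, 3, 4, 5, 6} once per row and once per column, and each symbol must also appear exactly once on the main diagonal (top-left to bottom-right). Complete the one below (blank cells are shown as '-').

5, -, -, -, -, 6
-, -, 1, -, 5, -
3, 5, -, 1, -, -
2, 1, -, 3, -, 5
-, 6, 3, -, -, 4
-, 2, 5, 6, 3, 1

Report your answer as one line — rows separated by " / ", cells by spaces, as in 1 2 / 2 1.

5 3 2 4 1 6 / 6 4 1 2 5 3 / 3 5 6 1 4 2 / 2 1 4 3 6 5 / 1 6 3 5 2 4 / 4 2 5 6 3 1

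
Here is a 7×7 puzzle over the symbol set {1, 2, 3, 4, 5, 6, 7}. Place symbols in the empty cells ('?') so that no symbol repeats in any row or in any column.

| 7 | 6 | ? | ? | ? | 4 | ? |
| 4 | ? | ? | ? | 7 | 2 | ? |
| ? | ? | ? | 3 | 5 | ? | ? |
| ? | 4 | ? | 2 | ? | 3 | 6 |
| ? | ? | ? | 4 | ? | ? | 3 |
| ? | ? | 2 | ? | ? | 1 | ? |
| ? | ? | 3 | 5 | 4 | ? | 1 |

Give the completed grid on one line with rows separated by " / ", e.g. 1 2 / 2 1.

7 6 5 1 3 4 2 / 4 3 1 6 7 2 5 / 2 1 4 3 5 6 7 / 5 4 7 2 1 3 6 / 1 7 6 4 2 5 3 / 3 5 2 7 6 1 4 / 6 2 3 5 4 7 1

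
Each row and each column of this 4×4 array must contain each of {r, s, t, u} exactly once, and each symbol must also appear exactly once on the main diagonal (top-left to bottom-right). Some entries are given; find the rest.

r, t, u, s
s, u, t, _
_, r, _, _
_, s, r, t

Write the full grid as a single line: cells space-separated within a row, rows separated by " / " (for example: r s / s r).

row 2 has {s,t,u}; column 4 has {s,t} — only r is left for (r2,c4).
row 3 has {r}; column 3 has {r,t,u}; the diagonal has {r,t,u} — only s is left for (r3,c3).
row 3 has {r,s}; column 4 has {r,s,t} — only u is left for (r3,c4).
row 4 has {r,s,t}; column 1 has {r,s} — only u is left for (r4,c1).
row 3 has {r,s,u}; column 1 has {r,s,u} — only t is left for (r3,c1).

r t u s / s u t r / t r s u / u s r t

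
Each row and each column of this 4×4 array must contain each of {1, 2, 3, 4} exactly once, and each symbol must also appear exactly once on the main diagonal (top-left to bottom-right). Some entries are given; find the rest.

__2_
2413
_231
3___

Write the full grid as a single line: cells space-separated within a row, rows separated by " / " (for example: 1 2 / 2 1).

1 3 2 4 / 2 4 1 3 / 4 2 3 1 / 3 1 4 2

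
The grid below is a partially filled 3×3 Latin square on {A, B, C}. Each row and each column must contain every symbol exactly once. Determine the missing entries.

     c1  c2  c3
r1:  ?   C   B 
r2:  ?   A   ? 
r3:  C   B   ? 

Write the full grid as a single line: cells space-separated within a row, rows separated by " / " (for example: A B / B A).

A C B / B A C / C B A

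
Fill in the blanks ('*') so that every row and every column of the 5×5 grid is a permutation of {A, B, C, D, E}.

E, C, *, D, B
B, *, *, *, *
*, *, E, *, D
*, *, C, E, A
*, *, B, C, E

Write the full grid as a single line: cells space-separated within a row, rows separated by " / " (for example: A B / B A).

row 1 has {B,C,D,E}; column 3 has {B,C,E} — only A is left for (r1,c3).
row 2 has {B}; column 3 has {A,B,C,E} — only D is left for (r2,c3).
row 2 has {B,D}; column 4 has {C,D,E} — only A is left for (r2,c4).
row 2 has {A,B,D}; column 5 has {A,B,D,E} — only C is left for (r2,c5).
row 3 has {D,E}; column 4 has {A,C,D,E} — only B is left for (r3,c4).
row 4 has {A,C,E}; column 1 has {B,E} — only D is left for (r4,c1).
row 4 has {A,C,D,E}; column 2 has {C} — only B is left for (r4,c2).
row 5 has {B,C,E}; column 1 has {B,D,E} — only A is left for (r5,c1).
row 5 has {A,B,C,E}; column 2 has {B,C} — only D is left for (r5,c2).
row 2 has {A,B,C,D}; column 2 has {B,C,D} — only E is left for (r2,c2).
row 3 has {B,D,E}; column 1 has {A,B,D,E} — only C is left for (r3,c1).
row 3 has {B,C,D,E}; column 2 has {B,C,D,E} — only A is left for (r3,c2).

E C A D B / B E D A C / C A E B D / D B C E A / A D B C E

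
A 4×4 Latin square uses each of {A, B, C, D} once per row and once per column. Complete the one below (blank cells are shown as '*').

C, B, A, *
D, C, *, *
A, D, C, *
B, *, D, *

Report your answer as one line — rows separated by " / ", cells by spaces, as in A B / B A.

C B A D / D C B A / A D C B / B A D C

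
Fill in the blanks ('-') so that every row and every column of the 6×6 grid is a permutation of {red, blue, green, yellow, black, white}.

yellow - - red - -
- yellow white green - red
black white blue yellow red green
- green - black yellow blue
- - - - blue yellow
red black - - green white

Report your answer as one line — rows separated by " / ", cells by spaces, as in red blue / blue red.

yellow blue green red white black / blue yellow white green black red / black white blue yellow red green / white green red black yellow blue / green red black white blue yellow / red black yellow blue green white

At row 1, column 2: row 1 has {red,yellow}; column 2 has {green,yellow,black,white}; that leaves blue.
At row 1, column 6: row 1 has {red,blue,yellow}; column 6 has {red,blue,green,yellow,white}; that leaves black.
At row 2, column 1: row 2 has {red,green,yellow,white}; column 1 has {red,yellow,black}; that leaves blue.
At row 2, column 5: row 2 has {red,blue,green,yellow,white}; column 5 has {red,blue,green,yellow}; that leaves black.
At row 4, column 1: row 4 has {blue,green,yellow,black}; column 1 has {red,blue,yellow,black}; that leaves white.
At row 4, column 3: row 4 has {blue,green,yellow,black,white}; column 3 has {blue,white}; that leaves red.
At row 5, column 1: row 5 has {blue,yellow}; column 1 has {red,blue,yellow,black,white}; that leaves green.
At row 5, column 2: row 5 has {blue,green,yellow}; column 2 has {blue,green,yellow,black,white}; that leaves red.
At row 5, column 3: row 5 has {red,blue,green,yellow}; column 3 has {red,blue,white}; that leaves black.
At row 5, column 4: row 5 has {red,blue,green,yellow,black}; column 4 has {red,green,yellow,black}; that leaves white.
At row 6, column 3: row 6 has {red,green,black,white}; column 3 has {red,blue,black,white}; that leaves yellow.
At row 6, column 4: row 6 has {red,green,yellow,black,white}; column 4 has {red,green,yellow,black,white}; that leaves blue.
At row 1, column 3: row 1 has {red,blue,yellow,black}; column 3 has {red,blue,yellow,black,white}; that leaves green.
At row 1, column 5: row 1 has {red,blue,green,yellow,black}; column 5 has {red,blue,green,yellow,black}; that leaves white.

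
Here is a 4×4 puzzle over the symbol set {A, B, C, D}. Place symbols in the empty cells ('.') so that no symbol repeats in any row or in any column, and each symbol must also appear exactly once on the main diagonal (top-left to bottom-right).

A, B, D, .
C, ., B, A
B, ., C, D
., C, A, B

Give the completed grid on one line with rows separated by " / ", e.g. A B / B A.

(r1,c4) = C
(r2,c2) = D
(r3,c2) = A
(r4,c1) = D

A B D C / C D B A / B A C D / D C A B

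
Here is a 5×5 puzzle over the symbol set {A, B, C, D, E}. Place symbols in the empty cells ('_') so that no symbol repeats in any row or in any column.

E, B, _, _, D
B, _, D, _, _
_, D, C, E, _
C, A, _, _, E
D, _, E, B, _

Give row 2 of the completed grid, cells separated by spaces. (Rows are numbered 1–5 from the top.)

B E D A C

row 1 has {B,D,E}; column 3 has {C,D,E} — only A is left for (r1,c3).
row 1 has {A,B,D,E}; column 4 has {B,E} — only C is left for (r1,c4).
row 2 has {B,D}; column 4 has {B,C,E} — only A is left for (r2,c4).
row 2 has {A,B,D}; column 5 has {D,E} — only C is left for (r2,c5).
row 3 has {C,D,E}; column 1 has {B,C,D,E} — only A is left for (r3,c1).
row 3 has {A,C,D,E}; column 5 has {C,D,E} — only B is left for (r3,c5).
row 4 has {A,C,E}; column 3 has {A,C,D,E} — only B is left for (r4,c3).
row 4 has {A,B,C,E}; column 4 has {A,B,C,E} — only D is left for (r4,c4).
row 5 has {B,D,E}; column 2 has {A,B,D} — only C is left for (r5,c2).
row 5 has {B,C,D,E}; column 5 has {B,C,D,E} — only A is left for (r5,c5).
row 2 has {A,B,C,D}; column 2 has {A,B,C,D} — only E is left for (r2,c2).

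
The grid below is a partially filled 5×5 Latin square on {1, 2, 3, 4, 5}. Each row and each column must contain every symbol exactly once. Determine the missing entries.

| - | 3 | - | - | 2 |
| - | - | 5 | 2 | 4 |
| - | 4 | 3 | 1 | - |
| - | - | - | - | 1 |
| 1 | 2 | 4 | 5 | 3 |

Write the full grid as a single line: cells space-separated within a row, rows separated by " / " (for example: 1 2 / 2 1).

5 3 1 4 2 / 3 1 5 2 4 / 2 4 3 1 5 / 4 5 2 3 1 / 1 2 4 5 3

Cell (r1,c3): row 1 has {2,3}; column 3 has {3,4,5} → 1.
Cell (r1,c4): row 1 has {1,2,3}; column 4 has {1,2,5} → 4.
Cell (r2,c1): row 2 has {2,4,5}; column 1 has {1} → 3.
Cell (r2,c2): row 2 has {2,3,4,5}; column 2 has {2,3,4} → 1.
Cell (r3,c5): row 3 has {1,3,4}; column 5 has {1,2,3,4} → 5.
Cell (r4,c2): row 4 has {1}; column 2 has {1,2,3,4} → 5.
Cell (r4,c3): row 4 has {1,5}; column 3 has {1,3,4,5} → 2.
Cell (r4,c4): row 4 has {1,2,5}; column 4 has {1,2,4,5} → 3.
Cell (r1,c1): row 1 has {1,2,3,4}; column 1 has {1,3} → 5.
Cell (r3,c1): row 3 has {1,3,4,5}; column 1 has {1,3,5} → 2.
Cell (r4,c1): row 4 has {1,2,3,5}; column 1 has {1,2,3,5} → 4.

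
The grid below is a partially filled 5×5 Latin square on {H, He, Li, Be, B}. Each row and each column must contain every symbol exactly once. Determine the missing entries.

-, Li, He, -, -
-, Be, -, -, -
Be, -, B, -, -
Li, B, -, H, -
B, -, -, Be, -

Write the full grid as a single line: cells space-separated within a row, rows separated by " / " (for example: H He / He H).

H Li He B Be / He Be H Li B / Be H B He Li / Li B Be H He / B He Li Be H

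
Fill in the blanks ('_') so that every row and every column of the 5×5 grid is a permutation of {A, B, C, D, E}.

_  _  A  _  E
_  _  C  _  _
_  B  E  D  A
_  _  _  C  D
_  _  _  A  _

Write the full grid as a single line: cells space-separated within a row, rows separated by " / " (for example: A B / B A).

D C A B E / A D C E B / C B E D A / E A B C D / B E D A C

At row 1, column 4: row 1 has {A,E}; column 4 has {A,C,D}; that leaves B.
At row 2, column 4: row 2 has {C}; column 4 has {A,B,C,D}; that leaves E.
At row 2, column 5: row 2 has {C,E}; column 5 has {A,D,E}; that leaves B.
At row 3, column 1: row 3 has {A,B,D,E}; column 1 is empty so far; that leaves C.
At row 4, column 3: row 4 has {C,D}; column 3 has {A,C,E}; that leaves B.
At row 5, column 3: row 5 has {A}; column 3 has {A,B,C,E}; that leaves D.
At row 5, column 5: row 5 has {A,D}; column 5 has {A,B,D,E}; that leaves C.
At row 1, column 1: row 1 has {A,B,E}; column 1 has {C}; that leaves D.
At row 1, column 2: row 1 has {A,B,D,E}; column 2 has {B}; that leaves C.
At row 2, column 1: row 2 has {B,C,E}; column 1 has {C,D}; that leaves A.
At row 2, column 2: row 2 has {A,B,C,E}; column 2 has {B,C}; that leaves D.
At row 4, column 1: row 4 has {B,C,D}; column 1 has {A,C,D}; that leaves E.
At row 4, column 2: row 4 has {B,C,D,E}; column 2 has {B,C,D}; that leaves A.
At row 5, column 1: row 5 has {A,C,D}; column 1 has {A,C,D,E}; that leaves B.
At row 5, column 2: row 5 has {A,B,C,D}; column 2 has {A,B,C,D}; that leaves E.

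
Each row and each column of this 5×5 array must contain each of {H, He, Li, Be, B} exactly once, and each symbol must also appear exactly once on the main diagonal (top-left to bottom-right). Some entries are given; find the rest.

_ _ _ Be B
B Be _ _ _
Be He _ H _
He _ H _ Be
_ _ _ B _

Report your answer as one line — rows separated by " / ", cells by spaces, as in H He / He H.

(r3,c5) = Li
(r4,c4) = Li
(r1,c1) = H
(r1,c2) = Li
(r1,c3) = He
(r2,c3) = Li
(r2,c4) = He
(r2,c5) = H
(r3,c3) = B
(r4,c2) = B
(r5,c1) = Li
(r5,c2) = H
(r5,c3) = Be
(r5,c5) = He

H Li He Be B / B Be Li He H / Be He B H Li / He B H Li Be / Li H Be B He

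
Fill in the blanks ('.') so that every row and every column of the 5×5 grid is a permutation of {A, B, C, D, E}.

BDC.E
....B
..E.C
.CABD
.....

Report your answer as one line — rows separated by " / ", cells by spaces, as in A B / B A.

B D C A E / C A D E B / A B E D C / E C A B D / D E B C A

(r1,c4): row 1 has {B,C,D,E}; column 4 has {B}, so it must be A.
(r2,c3): row 2 has {B}; column 3 has {A,C,E}, so it must be D.
(r3,c4): row 3 has {C,E}; column 4 has {A,B}, so it must be D.
(r4,c1): row 4 has {A,B,C,D}; column 1 has {B}, so it must be E.
(r5,c3): row 5 is empty so far; column 3 has {A,C,D,E}, so it must be B.
(r5,c5): row 5 has {B}; column 5 has {B,C,D,E}, so it must be A.
(r3,c1): row 3 has {C,D,E}; column 1 has {B,E}, so it must be A.
(r3,c2): row 3 has {A,C,D,E}; column 2 has {C,D}, so it must be B.
(r5,c2): row 5 has {A,B}; column 2 has {B,C,D}, so it must be E.
(r5,c4): row 5 has {A,B,E}; column 4 has {A,B,D}, so it must be C.
(r2,c1): row 2 has {B,D}; column 1 has {A,B,E}, so it must be C.
(r2,c2): row 2 has {B,C,D}; column 2 has {B,C,D,E}, so it must be A.
(r2,c4): row 2 has {A,B,C,D}; column 4 has {A,B,C,D}, so it must be E.
(r5,c1): row 5 has {A,B,C,E}; column 1 has {A,B,C,E}, so it must be D.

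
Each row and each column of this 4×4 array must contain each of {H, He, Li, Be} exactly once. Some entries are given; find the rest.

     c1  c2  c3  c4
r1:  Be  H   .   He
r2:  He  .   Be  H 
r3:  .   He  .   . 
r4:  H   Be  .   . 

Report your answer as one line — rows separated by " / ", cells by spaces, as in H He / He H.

Be H Li He / He Li Be H / Li He H Be / H Be He Li

row 1 has {H,He,Be}; column 3 has {Be} — only Li is left for (r1,c3).
row 2 has {H,He,Be}; column 2 has {H,He,Be} — only Li is left for (r2,c2).
row 3 has {He}; column 1 has {H,He,Be} — only Li is left for (r3,c1).
row 3 has {He,Li}; column 3 has {Li,Be} — only H is left for (r3,c3).
row 3 has {H,He,Li}; column 4 has {H,He} — only Be is left for (r3,c4).
row 4 has {H,Be}; column 3 has {H,Li,Be} — only He is left for (r4,c3).
row 4 has {H,He,Be}; column 4 has {H,He,Be} — only Li is left for (r4,c4).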